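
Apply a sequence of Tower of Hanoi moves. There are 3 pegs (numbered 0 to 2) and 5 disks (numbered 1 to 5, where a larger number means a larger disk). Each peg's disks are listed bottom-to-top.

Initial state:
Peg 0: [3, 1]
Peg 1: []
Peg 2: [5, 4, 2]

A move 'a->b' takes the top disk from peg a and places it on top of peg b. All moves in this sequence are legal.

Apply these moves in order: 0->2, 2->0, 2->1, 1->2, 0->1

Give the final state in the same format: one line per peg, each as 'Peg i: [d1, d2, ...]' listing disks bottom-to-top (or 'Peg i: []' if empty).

After move 1 (0->2):
Peg 0: [3]
Peg 1: []
Peg 2: [5, 4, 2, 1]

After move 2 (2->0):
Peg 0: [3, 1]
Peg 1: []
Peg 2: [5, 4, 2]

After move 3 (2->1):
Peg 0: [3, 1]
Peg 1: [2]
Peg 2: [5, 4]

After move 4 (1->2):
Peg 0: [3, 1]
Peg 1: []
Peg 2: [5, 4, 2]

After move 5 (0->1):
Peg 0: [3]
Peg 1: [1]
Peg 2: [5, 4, 2]

Answer: Peg 0: [3]
Peg 1: [1]
Peg 2: [5, 4, 2]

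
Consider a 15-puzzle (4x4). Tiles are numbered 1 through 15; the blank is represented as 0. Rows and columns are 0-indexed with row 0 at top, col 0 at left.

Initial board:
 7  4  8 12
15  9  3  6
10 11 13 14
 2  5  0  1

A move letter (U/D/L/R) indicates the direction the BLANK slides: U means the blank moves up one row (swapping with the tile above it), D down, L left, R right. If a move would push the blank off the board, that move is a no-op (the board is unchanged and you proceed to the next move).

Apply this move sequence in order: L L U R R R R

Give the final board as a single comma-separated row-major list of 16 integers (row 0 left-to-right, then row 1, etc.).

Answer: 7, 4, 8, 12, 15, 9, 3, 6, 11, 13, 14, 0, 10, 2, 5, 1

Derivation:
After move 1 (L):
 7  4  8 12
15  9  3  6
10 11 13 14
 2  0  5  1

After move 2 (L):
 7  4  8 12
15  9  3  6
10 11 13 14
 0  2  5  1

After move 3 (U):
 7  4  8 12
15  9  3  6
 0 11 13 14
10  2  5  1

After move 4 (R):
 7  4  8 12
15  9  3  6
11  0 13 14
10  2  5  1

After move 5 (R):
 7  4  8 12
15  9  3  6
11 13  0 14
10  2  5  1

After move 6 (R):
 7  4  8 12
15  9  3  6
11 13 14  0
10  2  5  1

After move 7 (R):
 7  4  8 12
15  9  3  6
11 13 14  0
10  2  5  1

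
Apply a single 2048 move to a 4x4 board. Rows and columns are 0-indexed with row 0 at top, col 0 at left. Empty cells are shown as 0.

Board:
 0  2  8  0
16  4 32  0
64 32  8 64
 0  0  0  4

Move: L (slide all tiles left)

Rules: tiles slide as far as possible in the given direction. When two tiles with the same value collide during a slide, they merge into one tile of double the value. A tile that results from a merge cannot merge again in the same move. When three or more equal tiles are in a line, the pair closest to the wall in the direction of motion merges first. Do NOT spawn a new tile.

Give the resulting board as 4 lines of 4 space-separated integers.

Answer:  2  8  0  0
16  4 32  0
64 32  8 64
 4  0  0  0

Derivation:
Slide left:
row 0: [0, 2, 8, 0] -> [2, 8, 0, 0]
row 1: [16, 4, 32, 0] -> [16, 4, 32, 0]
row 2: [64, 32, 8, 64] -> [64, 32, 8, 64]
row 3: [0, 0, 0, 4] -> [4, 0, 0, 0]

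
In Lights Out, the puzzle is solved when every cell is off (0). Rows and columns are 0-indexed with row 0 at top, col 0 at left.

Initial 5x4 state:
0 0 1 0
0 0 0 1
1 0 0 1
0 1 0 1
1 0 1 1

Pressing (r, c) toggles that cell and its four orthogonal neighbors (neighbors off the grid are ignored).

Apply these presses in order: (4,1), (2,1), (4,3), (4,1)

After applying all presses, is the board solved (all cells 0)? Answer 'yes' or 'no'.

Answer: no

Derivation:
After press 1 at (4,1):
0 0 1 0
0 0 0 1
1 0 0 1
0 0 0 1
0 1 0 1

After press 2 at (2,1):
0 0 1 0
0 1 0 1
0 1 1 1
0 1 0 1
0 1 0 1

After press 3 at (4,3):
0 0 1 0
0 1 0 1
0 1 1 1
0 1 0 0
0 1 1 0

After press 4 at (4,1):
0 0 1 0
0 1 0 1
0 1 1 1
0 0 0 0
1 0 0 0

Lights still on: 7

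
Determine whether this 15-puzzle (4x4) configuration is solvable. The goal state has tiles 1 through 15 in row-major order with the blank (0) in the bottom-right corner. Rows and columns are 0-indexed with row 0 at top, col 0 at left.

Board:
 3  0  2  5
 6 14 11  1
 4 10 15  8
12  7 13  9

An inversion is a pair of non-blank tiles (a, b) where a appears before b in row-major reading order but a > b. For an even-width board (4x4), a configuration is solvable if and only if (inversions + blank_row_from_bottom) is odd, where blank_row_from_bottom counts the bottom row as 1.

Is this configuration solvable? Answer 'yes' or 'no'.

Inversions: 34
Blank is in row 0 (0-indexed from top), which is row 4 counting from the bottom (bottom = 1).
34 + 4 = 38, which is even, so the puzzle is not solvable.

Answer: no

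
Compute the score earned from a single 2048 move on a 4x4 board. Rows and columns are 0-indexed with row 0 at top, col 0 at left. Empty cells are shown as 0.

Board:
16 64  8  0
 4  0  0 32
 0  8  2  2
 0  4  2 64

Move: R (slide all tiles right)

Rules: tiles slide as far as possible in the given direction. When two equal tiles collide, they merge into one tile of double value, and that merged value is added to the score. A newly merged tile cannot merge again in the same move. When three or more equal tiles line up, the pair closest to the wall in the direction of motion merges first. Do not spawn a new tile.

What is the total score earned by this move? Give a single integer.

Slide right:
row 0: [16, 64, 8, 0] -> [0, 16, 64, 8]  score +0 (running 0)
row 1: [4, 0, 0, 32] -> [0, 0, 4, 32]  score +0 (running 0)
row 2: [0, 8, 2, 2] -> [0, 0, 8, 4]  score +4 (running 4)
row 3: [0, 4, 2, 64] -> [0, 4, 2, 64]  score +0 (running 4)
Board after move:
 0 16 64  8
 0  0  4 32
 0  0  8  4
 0  4  2 64

Answer: 4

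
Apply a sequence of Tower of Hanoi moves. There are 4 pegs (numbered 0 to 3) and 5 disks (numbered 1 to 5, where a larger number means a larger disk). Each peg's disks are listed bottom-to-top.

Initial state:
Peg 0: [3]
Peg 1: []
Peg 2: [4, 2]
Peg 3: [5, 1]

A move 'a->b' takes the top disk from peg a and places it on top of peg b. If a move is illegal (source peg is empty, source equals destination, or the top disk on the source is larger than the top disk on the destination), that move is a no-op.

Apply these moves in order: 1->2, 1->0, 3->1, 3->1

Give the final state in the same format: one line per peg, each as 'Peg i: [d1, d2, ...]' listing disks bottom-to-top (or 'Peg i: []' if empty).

After move 1 (1->2):
Peg 0: [3]
Peg 1: []
Peg 2: [4, 2]
Peg 3: [5, 1]

After move 2 (1->0):
Peg 0: [3]
Peg 1: []
Peg 2: [4, 2]
Peg 3: [5, 1]

After move 3 (3->1):
Peg 0: [3]
Peg 1: [1]
Peg 2: [4, 2]
Peg 3: [5]

After move 4 (3->1):
Peg 0: [3]
Peg 1: [1]
Peg 2: [4, 2]
Peg 3: [5]

Answer: Peg 0: [3]
Peg 1: [1]
Peg 2: [4, 2]
Peg 3: [5]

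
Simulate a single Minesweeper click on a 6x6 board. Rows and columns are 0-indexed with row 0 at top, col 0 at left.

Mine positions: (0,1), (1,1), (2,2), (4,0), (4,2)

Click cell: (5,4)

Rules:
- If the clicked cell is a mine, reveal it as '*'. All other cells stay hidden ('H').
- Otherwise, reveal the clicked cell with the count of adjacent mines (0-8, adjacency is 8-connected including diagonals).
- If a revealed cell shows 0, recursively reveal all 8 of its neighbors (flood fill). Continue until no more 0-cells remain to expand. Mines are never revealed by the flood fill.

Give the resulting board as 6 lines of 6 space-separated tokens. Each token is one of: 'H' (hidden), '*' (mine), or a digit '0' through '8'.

H H 2 0 0 0
H H 3 1 0 0
H H H 1 0 0
H H H 2 0 0
H H H 1 0 0
H H H 1 0 0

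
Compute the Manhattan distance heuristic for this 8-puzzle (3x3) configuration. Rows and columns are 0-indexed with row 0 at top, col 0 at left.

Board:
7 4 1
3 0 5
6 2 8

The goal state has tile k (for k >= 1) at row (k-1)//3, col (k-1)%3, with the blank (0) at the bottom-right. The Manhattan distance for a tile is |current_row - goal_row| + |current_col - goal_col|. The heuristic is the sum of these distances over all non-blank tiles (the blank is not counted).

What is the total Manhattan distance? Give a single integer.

Tile 7: at (0,0), goal (2,0), distance |0-2|+|0-0| = 2
Tile 4: at (0,1), goal (1,0), distance |0-1|+|1-0| = 2
Tile 1: at (0,2), goal (0,0), distance |0-0|+|2-0| = 2
Tile 3: at (1,0), goal (0,2), distance |1-0|+|0-2| = 3
Tile 5: at (1,2), goal (1,1), distance |1-1|+|2-1| = 1
Tile 6: at (2,0), goal (1,2), distance |2-1|+|0-2| = 3
Tile 2: at (2,1), goal (0,1), distance |2-0|+|1-1| = 2
Tile 8: at (2,2), goal (2,1), distance |2-2|+|2-1| = 1
Sum: 2 + 2 + 2 + 3 + 1 + 3 + 2 + 1 = 16

Answer: 16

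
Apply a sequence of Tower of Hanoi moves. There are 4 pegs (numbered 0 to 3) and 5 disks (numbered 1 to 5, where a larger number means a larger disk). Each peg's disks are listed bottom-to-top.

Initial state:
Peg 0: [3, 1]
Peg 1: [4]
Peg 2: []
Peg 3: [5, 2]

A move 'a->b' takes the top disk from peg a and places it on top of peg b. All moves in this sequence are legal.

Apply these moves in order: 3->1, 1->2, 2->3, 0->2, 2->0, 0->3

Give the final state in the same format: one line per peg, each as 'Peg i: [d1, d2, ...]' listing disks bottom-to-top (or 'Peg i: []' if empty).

After move 1 (3->1):
Peg 0: [3, 1]
Peg 1: [4, 2]
Peg 2: []
Peg 3: [5]

After move 2 (1->2):
Peg 0: [3, 1]
Peg 1: [4]
Peg 2: [2]
Peg 3: [5]

After move 3 (2->3):
Peg 0: [3, 1]
Peg 1: [4]
Peg 2: []
Peg 3: [5, 2]

After move 4 (0->2):
Peg 0: [3]
Peg 1: [4]
Peg 2: [1]
Peg 3: [5, 2]

After move 5 (2->0):
Peg 0: [3, 1]
Peg 1: [4]
Peg 2: []
Peg 3: [5, 2]

After move 6 (0->3):
Peg 0: [3]
Peg 1: [4]
Peg 2: []
Peg 3: [5, 2, 1]

Answer: Peg 0: [3]
Peg 1: [4]
Peg 2: []
Peg 3: [5, 2, 1]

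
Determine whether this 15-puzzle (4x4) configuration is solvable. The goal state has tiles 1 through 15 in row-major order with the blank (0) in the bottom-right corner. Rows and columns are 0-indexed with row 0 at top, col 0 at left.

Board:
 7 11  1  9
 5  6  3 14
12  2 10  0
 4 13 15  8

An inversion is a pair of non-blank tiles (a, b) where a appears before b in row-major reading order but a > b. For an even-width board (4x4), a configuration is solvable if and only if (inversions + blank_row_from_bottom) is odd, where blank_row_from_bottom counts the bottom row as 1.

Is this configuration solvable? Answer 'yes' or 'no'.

Answer: no

Derivation:
Inversions: 42
Blank is in row 2 (0-indexed from top), which is row 2 counting from the bottom (bottom = 1).
42 + 2 = 44, which is even, so the puzzle is not solvable.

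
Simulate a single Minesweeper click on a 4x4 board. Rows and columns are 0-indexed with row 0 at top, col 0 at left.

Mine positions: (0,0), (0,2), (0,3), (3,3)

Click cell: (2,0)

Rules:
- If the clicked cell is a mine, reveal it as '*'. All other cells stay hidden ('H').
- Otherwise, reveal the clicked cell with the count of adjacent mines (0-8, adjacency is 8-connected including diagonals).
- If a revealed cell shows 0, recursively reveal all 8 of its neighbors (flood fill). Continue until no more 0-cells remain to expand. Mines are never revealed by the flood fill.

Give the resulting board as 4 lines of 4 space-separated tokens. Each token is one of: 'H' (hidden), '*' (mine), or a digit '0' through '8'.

H H H H
1 2 2 H
0 0 1 H
0 0 1 H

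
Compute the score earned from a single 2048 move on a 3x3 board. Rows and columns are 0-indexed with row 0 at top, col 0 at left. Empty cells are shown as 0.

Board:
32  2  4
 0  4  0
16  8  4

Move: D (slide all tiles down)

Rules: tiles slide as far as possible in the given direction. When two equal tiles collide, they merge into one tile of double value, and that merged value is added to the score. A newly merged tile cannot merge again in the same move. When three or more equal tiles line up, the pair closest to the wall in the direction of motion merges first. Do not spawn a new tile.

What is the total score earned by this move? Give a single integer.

Slide down:
col 0: [32, 0, 16] -> [0, 32, 16]  score +0 (running 0)
col 1: [2, 4, 8] -> [2, 4, 8]  score +0 (running 0)
col 2: [4, 0, 4] -> [0, 0, 8]  score +8 (running 8)
Board after move:
 0  2  0
32  4  0
16  8  8

Answer: 8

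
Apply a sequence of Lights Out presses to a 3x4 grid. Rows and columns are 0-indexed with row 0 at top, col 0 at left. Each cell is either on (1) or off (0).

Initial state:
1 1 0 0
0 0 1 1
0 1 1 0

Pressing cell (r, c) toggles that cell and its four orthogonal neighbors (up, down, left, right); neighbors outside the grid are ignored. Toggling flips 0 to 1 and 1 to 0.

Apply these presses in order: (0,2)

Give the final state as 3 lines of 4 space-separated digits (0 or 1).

Answer: 1 0 1 1
0 0 0 1
0 1 1 0

Derivation:
After press 1 at (0,2):
1 0 1 1
0 0 0 1
0 1 1 0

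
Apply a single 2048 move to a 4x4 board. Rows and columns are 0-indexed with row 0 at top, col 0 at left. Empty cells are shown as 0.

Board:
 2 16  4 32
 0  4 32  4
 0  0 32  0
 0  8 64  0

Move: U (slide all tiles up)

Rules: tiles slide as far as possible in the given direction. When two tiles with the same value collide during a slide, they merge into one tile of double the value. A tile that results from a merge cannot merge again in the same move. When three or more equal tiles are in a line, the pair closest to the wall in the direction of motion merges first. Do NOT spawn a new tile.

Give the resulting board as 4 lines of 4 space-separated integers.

Answer:  2 16  4 32
 0  4 64  4
 0  8 64  0
 0  0  0  0

Derivation:
Slide up:
col 0: [2, 0, 0, 0] -> [2, 0, 0, 0]
col 1: [16, 4, 0, 8] -> [16, 4, 8, 0]
col 2: [4, 32, 32, 64] -> [4, 64, 64, 0]
col 3: [32, 4, 0, 0] -> [32, 4, 0, 0]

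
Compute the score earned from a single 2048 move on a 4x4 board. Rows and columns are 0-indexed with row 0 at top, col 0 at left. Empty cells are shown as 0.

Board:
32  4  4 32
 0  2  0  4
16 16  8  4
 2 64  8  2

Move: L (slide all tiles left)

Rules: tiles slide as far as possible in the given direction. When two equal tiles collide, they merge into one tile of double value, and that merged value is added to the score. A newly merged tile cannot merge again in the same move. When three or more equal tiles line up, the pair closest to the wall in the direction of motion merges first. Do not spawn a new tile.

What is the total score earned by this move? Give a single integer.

Slide left:
row 0: [32, 4, 4, 32] -> [32, 8, 32, 0]  score +8 (running 8)
row 1: [0, 2, 0, 4] -> [2, 4, 0, 0]  score +0 (running 8)
row 2: [16, 16, 8, 4] -> [32, 8, 4, 0]  score +32 (running 40)
row 3: [2, 64, 8, 2] -> [2, 64, 8, 2]  score +0 (running 40)
Board after move:
32  8 32  0
 2  4  0  0
32  8  4  0
 2 64  8  2

Answer: 40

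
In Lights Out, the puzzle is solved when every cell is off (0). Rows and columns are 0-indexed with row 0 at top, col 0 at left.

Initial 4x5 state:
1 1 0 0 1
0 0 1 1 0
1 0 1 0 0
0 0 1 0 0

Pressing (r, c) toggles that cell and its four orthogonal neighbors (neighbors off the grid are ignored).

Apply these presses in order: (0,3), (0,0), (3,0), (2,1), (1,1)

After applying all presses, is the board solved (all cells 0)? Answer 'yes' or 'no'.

Answer: no

Derivation:
After press 1 at (0,3):
1 1 1 1 0
0 0 1 0 0
1 0 1 0 0
0 0 1 0 0

After press 2 at (0,0):
0 0 1 1 0
1 0 1 0 0
1 0 1 0 0
0 0 1 0 0

After press 3 at (3,0):
0 0 1 1 0
1 0 1 0 0
0 0 1 0 0
1 1 1 0 0

After press 4 at (2,1):
0 0 1 1 0
1 1 1 0 0
1 1 0 0 0
1 0 1 0 0

After press 5 at (1,1):
0 1 1 1 0
0 0 0 0 0
1 0 0 0 0
1 0 1 0 0

Lights still on: 6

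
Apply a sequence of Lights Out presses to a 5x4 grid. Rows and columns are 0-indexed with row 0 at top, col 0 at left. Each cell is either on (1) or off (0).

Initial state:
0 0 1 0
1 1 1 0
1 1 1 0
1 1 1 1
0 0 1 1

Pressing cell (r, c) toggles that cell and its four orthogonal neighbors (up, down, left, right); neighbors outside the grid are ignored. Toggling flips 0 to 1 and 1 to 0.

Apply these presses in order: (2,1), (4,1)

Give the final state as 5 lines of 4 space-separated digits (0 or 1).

After press 1 at (2,1):
0 0 1 0
1 0 1 0
0 0 0 0
1 0 1 1
0 0 1 1

After press 2 at (4,1):
0 0 1 0
1 0 1 0
0 0 0 0
1 1 1 1
1 1 0 1

Answer: 0 0 1 0
1 0 1 0
0 0 0 0
1 1 1 1
1 1 0 1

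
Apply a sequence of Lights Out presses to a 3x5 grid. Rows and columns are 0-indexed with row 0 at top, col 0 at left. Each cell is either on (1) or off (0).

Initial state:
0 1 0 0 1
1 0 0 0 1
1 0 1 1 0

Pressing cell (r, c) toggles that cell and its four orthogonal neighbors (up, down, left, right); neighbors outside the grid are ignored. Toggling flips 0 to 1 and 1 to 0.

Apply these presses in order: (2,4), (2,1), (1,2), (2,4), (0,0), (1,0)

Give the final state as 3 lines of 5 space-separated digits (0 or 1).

Answer: 0 0 1 0 1
1 1 1 1 1
1 1 1 1 0

Derivation:
After press 1 at (2,4):
0 1 0 0 1
1 0 0 0 0
1 0 1 0 1

After press 2 at (2,1):
0 1 0 0 1
1 1 0 0 0
0 1 0 0 1

After press 3 at (1,2):
0 1 1 0 1
1 0 1 1 0
0 1 1 0 1

After press 4 at (2,4):
0 1 1 0 1
1 0 1 1 1
0 1 1 1 0

After press 5 at (0,0):
1 0 1 0 1
0 0 1 1 1
0 1 1 1 0

After press 6 at (1,0):
0 0 1 0 1
1 1 1 1 1
1 1 1 1 0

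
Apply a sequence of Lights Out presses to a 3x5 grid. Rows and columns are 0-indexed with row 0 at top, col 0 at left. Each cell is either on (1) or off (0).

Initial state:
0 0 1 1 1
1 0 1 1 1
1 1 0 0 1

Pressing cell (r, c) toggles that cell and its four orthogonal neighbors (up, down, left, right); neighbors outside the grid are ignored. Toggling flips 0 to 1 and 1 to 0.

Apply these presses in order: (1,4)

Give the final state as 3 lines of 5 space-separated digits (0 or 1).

After press 1 at (1,4):
0 0 1 1 0
1 0 1 0 0
1 1 0 0 0

Answer: 0 0 1 1 0
1 0 1 0 0
1 1 0 0 0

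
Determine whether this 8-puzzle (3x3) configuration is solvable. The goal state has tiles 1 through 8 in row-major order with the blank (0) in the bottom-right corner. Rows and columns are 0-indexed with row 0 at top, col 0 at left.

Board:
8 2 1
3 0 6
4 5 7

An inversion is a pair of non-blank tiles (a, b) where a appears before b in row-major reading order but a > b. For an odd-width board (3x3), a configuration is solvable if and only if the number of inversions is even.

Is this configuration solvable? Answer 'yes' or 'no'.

Answer: yes

Derivation:
Inversions (pairs i<j in row-major order where tile[i] > tile[j] > 0): 10
10 is even, so the puzzle is solvable.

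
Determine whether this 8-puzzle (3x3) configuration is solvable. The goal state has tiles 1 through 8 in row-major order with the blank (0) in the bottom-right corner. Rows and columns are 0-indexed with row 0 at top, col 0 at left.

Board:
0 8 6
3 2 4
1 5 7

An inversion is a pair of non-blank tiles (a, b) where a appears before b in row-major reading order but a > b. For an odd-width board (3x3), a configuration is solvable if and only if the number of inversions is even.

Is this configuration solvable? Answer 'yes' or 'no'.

Answer: yes

Derivation:
Inversions (pairs i<j in row-major order where tile[i] > tile[j] > 0): 16
16 is even, so the puzzle is solvable.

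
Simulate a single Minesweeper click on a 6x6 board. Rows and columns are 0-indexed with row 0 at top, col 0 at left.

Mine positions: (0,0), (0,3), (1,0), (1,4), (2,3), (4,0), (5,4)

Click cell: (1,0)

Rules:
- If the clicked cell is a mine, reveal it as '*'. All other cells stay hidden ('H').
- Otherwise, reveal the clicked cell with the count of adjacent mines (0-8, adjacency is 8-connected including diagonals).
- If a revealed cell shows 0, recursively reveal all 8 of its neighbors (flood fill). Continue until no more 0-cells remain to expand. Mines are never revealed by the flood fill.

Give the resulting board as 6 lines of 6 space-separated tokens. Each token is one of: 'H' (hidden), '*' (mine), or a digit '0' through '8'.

H H H H H H
* H H H H H
H H H H H H
H H H H H H
H H H H H H
H H H H H H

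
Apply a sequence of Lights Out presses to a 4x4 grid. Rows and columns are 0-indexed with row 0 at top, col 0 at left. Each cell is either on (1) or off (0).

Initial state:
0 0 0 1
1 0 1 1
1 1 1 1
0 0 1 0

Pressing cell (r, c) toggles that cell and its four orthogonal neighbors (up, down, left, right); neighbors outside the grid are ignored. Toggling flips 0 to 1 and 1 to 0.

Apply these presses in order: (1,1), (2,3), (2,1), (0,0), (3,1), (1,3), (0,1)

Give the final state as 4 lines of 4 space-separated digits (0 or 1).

Answer: 0 1 1 0
1 1 1 1
0 0 1 1
1 0 0 1

Derivation:
After press 1 at (1,1):
0 1 0 1
0 1 0 1
1 0 1 1
0 0 1 0

After press 2 at (2,3):
0 1 0 1
0 1 0 0
1 0 0 0
0 0 1 1

After press 3 at (2,1):
0 1 0 1
0 0 0 0
0 1 1 0
0 1 1 1

After press 4 at (0,0):
1 0 0 1
1 0 0 0
0 1 1 0
0 1 1 1

After press 5 at (3,1):
1 0 0 1
1 0 0 0
0 0 1 0
1 0 0 1

After press 6 at (1,3):
1 0 0 0
1 0 1 1
0 0 1 1
1 0 0 1

After press 7 at (0,1):
0 1 1 0
1 1 1 1
0 0 1 1
1 0 0 1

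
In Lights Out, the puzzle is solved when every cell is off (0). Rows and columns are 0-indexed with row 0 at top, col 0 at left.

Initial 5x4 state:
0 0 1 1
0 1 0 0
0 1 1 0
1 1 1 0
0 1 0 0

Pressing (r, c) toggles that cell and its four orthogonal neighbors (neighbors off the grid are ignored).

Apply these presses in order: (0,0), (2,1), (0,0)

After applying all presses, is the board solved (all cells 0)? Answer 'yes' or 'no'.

After press 1 at (0,0):
1 1 1 1
1 1 0 0
0 1 1 0
1 1 1 0
0 1 0 0

After press 2 at (2,1):
1 1 1 1
1 0 0 0
1 0 0 0
1 0 1 0
0 1 0 0

After press 3 at (0,0):
0 0 1 1
0 0 0 0
1 0 0 0
1 0 1 0
0 1 0 0

Lights still on: 6

Answer: no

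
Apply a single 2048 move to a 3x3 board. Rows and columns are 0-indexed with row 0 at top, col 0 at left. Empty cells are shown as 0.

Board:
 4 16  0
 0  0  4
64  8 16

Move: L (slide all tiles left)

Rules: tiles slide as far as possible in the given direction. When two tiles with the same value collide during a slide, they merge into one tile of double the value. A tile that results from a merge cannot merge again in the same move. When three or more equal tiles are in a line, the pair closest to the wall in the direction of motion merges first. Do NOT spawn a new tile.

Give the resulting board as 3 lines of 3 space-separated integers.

Answer:  4 16  0
 4  0  0
64  8 16

Derivation:
Slide left:
row 0: [4, 16, 0] -> [4, 16, 0]
row 1: [0, 0, 4] -> [4, 0, 0]
row 2: [64, 8, 16] -> [64, 8, 16]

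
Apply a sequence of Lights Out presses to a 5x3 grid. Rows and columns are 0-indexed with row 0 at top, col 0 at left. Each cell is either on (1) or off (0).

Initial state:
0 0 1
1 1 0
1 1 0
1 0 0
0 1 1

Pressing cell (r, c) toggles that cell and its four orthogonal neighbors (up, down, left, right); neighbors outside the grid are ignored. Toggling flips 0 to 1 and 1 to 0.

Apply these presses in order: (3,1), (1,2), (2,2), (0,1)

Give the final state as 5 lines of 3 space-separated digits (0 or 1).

Answer: 1 1 1
1 1 0
1 1 0
0 1 0
0 0 1

Derivation:
After press 1 at (3,1):
0 0 1
1 1 0
1 0 0
0 1 1
0 0 1

After press 2 at (1,2):
0 0 0
1 0 1
1 0 1
0 1 1
0 0 1

After press 3 at (2,2):
0 0 0
1 0 0
1 1 0
0 1 0
0 0 1

After press 4 at (0,1):
1 1 1
1 1 0
1 1 0
0 1 0
0 0 1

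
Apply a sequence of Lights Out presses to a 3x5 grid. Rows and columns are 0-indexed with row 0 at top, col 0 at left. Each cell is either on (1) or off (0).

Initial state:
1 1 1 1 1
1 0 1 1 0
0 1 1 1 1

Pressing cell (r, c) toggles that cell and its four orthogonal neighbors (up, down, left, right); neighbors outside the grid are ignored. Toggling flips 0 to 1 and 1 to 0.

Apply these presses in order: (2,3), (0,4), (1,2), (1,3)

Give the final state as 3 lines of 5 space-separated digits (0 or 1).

Answer: 1 1 0 1 0
1 1 1 0 0
0 1 1 1 0

Derivation:
After press 1 at (2,3):
1 1 1 1 1
1 0 1 0 0
0 1 0 0 0

After press 2 at (0,4):
1 1 1 0 0
1 0 1 0 1
0 1 0 0 0

After press 3 at (1,2):
1 1 0 0 0
1 1 0 1 1
0 1 1 0 0

After press 4 at (1,3):
1 1 0 1 0
1 1 1 0 0
0 1 1 1 0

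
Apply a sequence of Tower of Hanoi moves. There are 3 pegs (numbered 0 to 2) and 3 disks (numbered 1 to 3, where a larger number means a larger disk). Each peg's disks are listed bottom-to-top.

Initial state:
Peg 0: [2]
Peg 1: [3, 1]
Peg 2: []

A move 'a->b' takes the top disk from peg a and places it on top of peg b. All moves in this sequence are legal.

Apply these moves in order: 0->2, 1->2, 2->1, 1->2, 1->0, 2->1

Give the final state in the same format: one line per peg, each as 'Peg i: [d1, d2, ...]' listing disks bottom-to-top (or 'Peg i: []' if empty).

Answer: Peg 0: [3]
Peg 1: [1]
Peg 2: [2]

Derivation:
After move 1 (0->2):
Peg 0: []
Peg 1: [3, 1]
Peg 2: [2]

After move 2 (1->2):
Peg 0: []
Peg 1: [3]
Peg 2: [2, 1]

After move 3 (2->1):
Peg 0: []
Peg 1: [3, 1]
Peg 2: [2]

After move 4 (1->2):
Peg 0: []
Peg 1: [3]
Peg 2: [2, 1]

After move 5 (1->0):
Peg 0: [3]
Peg 1: []
Peg 2: [2, 1]

After move 6 (2->1):
Peg 0: [3]
Peg 1: [1]
Peg 2: [2]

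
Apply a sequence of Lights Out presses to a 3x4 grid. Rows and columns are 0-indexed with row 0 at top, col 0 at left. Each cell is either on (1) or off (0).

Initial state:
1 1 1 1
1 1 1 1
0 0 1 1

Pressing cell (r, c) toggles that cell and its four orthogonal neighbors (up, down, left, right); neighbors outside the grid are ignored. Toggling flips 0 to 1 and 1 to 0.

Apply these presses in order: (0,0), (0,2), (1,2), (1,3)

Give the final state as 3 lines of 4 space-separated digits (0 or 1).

Answer: 0 1 1 1
0 0 0 1
0 0 0 0

Derivation:
After press 1 at (0,0):
0 0 1 1
0 1 1 1
0 0 1 1

After press 2 at (0,2):
0 1 0 0
0 1 0 1
0 0 1 1

After press 3 at (1,2):
0 1 1 0
0 0 1 0
0 0 0 1

After press 4 at (1,3):
0 1 1 1
0 0 0 1
0 0 0 0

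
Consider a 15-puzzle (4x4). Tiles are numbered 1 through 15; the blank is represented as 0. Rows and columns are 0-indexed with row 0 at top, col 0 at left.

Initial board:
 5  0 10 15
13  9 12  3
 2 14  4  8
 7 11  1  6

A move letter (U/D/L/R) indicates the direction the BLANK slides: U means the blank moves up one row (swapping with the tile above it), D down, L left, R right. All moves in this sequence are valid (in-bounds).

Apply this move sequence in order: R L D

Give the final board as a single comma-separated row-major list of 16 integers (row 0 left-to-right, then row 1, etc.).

After move 1 (R):
 5 10  0 15
13  9 12  3
 2 14  4  8
 7 11  1  6

After move 2 (L):
 5  0 10 15
13  9 12  3
 2 14  4  8
 7 11  1  6

After move 3 (D):
 5  9 10 15
13  0 12  3
 2 14  4  8
 7 11  1  6

Answer: 5, 9, 10, 15, 13, 0, 12, 3, 2, 14, 4, 8, 7, 11, 1, 6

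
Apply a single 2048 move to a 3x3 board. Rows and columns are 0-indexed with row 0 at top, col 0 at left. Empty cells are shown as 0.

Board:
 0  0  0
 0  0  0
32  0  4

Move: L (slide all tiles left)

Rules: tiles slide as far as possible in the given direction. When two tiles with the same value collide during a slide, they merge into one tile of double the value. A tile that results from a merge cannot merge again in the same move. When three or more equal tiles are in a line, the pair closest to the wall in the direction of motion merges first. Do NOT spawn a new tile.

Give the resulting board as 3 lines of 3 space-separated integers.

Slide left:
row 0: [0, 0, 0] -> [0, 0, 0]
row 1: [0, 0, 0] -> [0, 0, 0]
row 2: [32, 0, 4] -> [32, 4, 0]

Answer:  0  0  0
 0  0  0
32  4  0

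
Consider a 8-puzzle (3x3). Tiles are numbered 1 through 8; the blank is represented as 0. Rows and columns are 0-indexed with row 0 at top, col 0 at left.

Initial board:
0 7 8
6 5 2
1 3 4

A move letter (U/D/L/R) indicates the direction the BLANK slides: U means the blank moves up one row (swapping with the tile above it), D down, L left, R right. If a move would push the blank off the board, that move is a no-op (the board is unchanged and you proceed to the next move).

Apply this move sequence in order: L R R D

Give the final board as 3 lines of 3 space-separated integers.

Answer: 7 8 2
6 5 0
1 3 4

Derivation:
After move 1 (L):
0 7 8
6 5 2
1 3 4

After move 2 (R):
7 0 8
6 5 2
1 3 4

After move 3 (R):
7 8 0
6 5 2
1 3 4

After move 4 (D):
7 8 2
6 5 0
1 3 4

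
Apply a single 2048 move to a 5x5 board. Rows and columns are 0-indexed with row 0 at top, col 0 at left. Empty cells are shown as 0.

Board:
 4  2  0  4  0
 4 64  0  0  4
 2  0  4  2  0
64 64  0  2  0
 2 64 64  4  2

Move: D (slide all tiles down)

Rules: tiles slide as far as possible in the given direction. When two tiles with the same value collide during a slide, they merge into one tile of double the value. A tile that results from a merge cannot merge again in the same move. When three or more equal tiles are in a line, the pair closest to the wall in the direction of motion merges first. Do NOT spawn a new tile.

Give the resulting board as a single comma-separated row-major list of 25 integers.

Answer: 0, 0, 0, 0, 0, 8, 0, 0, 0, 0, 2, 2, 0, 4, 0, 64, 64, 4, 4, 4, 2, 128, 64, 4, 2

Derivation:
Slide down:
col 0: [4, 4, 2, 64, 2] -> [0, 8, 2, 64, 2]
col 1: [2, 64, 0, 64, 64] -> [0, 0, 2, 64, 128]
col 2: [0, 0, 4, 0, 64] -> [0, 0, 0, 4, 64]
col 3: [4, 0, 2, 2, 4] -> [0, 0, 4, 4, 4]
col 4: [0, 4, 0, 0, 2] -> [0, 0, 0, 4, 2]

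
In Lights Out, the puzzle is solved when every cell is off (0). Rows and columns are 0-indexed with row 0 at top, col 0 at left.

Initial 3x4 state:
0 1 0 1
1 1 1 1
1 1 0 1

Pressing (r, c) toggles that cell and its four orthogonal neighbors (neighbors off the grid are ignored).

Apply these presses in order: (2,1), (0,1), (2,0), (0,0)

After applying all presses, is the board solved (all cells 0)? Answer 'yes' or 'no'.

After press 1 at (2,1):
0 1 0 1
1 0 1 1
0 0 1 1

After press 2 at (0,1):
1 0 1 1
1 1 1 1
0 0 1 1

After press 3 at (2,0):
1 0 1 1
0 1 1 1
1 1 1 1

After press 4 at (0,0):
0 1 1 1
1 1 1 1
1 1 1 1

Lights still on: 11

Answer: no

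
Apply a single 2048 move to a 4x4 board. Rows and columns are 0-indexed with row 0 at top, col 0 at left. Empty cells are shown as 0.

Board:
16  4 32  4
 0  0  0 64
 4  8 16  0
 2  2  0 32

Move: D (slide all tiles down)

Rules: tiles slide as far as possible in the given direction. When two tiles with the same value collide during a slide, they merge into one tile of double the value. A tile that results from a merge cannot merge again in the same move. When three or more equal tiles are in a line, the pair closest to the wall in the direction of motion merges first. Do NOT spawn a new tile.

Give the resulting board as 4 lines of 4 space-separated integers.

Answer:  0  0  0  0
16  4  0  4
 4  8 32 64
 2  2 16 32

Derivation:
Slide down:
col 0: [16, 0, 4, 2] -> [0, 16, 4, 2]
col 1: [4, 0, 8, 2] -> [0, 4, 8, 2]
col 2: [32, 0, 16, 0] -> [0, 0, 32, 16]
col 3: [4, 64, 0, 32] -> [0, 4, 64, 32]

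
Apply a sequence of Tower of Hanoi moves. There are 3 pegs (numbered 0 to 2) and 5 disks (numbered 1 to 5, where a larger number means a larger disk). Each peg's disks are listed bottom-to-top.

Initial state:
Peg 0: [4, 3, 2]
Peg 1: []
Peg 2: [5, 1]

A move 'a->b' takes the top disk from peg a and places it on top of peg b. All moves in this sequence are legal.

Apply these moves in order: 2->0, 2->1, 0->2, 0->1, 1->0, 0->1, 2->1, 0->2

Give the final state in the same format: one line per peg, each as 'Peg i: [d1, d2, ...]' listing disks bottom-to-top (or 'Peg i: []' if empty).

After move 1 (2->0):
Peg 0: [4, 3, 2, 1]
Peg 1: []
Peg 2: [5]

After move 2 (2->1):
Peg 0: [4, 3, 2, 1]
Peg 1: [5]
Peg 2: []

After move 3 (0->2):
Peg 0: [4, 3, 2]
Peg 1: [5]
Peg 2: [1]

After move 4 (0->1):
Peg 0: [4, 3]
Peg 1: [5, 2]
Peg 2: [1]

After move 5 (1->0):
Peg 0: [4, 3, 2]
Peg 1: [5]
Peg 2: [1]

After move 6 (0->1):
Peg 0: [4, 3]
Peg 1: [5, 2]
Peg 2: [1]

After move 7 (2->1):
Peg 0: [4, 3]
Peg 1: [5, 2, 1]
Peg 2: []

After move 8 (0->2):
Peg 0: [4]
Peg 1: [5, 2, 1]
Peg 2: [3]

Answer: Peg 0: [4]
Peg 1: [5, 2, 1]
Peg 2: [3]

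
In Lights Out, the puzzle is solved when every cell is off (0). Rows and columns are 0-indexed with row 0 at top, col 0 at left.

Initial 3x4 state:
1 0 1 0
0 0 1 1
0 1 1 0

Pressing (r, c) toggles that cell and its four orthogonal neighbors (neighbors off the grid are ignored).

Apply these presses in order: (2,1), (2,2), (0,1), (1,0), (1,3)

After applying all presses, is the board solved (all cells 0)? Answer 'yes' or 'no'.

After press 1 at (2,1):
1 0 1 0
0 1 1 1
1 0 0 0

After press 2 at (2,2):
1 0 1 0
0 1 0 1
1 1 1 1

After press 3 at (0,1):
0 1 0 0
0 0 0 1
1 1 1 1

After press 4 at (1,0):
1 1 0 0
1 1 0 1
0 1 1 1

After press 5 at (1,3):
1 1 0 1
1 1 1 0
0 1 1 0

Lights still on: 8

Answer: no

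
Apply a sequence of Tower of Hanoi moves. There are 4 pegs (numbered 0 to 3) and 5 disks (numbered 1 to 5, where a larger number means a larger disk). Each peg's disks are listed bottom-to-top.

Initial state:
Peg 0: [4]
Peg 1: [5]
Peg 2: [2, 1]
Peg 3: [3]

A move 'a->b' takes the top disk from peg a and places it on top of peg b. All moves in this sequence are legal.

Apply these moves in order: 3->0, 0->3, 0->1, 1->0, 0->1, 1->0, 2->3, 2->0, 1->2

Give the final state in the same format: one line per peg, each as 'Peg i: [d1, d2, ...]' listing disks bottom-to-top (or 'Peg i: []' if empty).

After move 1 (3->0):
Peg 0: [4, 3]
Peg 1: [5]
Peg 2: [2, 1]
Peg 3: []

After move 2 (0->3):
Peg 0: [4]
Peg 1: [5]
Peg 2: [2, 1]
Peg 3: [3]

After move 3 (0->1):
Peg 0: []
Peg 1: [5, 4]
Peg 2: [2, 1]
Peg 3: [3]

After move 4 (1->0):
Peg 0: [4]
Peg 1: [5]
Peg 2: [2, 1]
Peg 3: [3]

After move 5 (0->1):
Peg 0: []
Peg 1: [5, 4]
Peg 2: [2, 1]
Peg 3: [3]

After move 6 (1->0):
Peg 0: [4]
Peg 1: [5]
Peg 2: [2, 1]
Peg 3: [3]

After move 7 (2->3):
Peg 0: [4]
Peg 1: [5]
Peg 2: [2]
Peg 3: [3, 1]

After move 8 (2->0):
Peg 0: [4, 2]
Peg 1: [5]
Peg 2: []
Peg 3: [3, 1]

After move 9 (1->2):
Peg 0: [4, 2]
Peg 1: []
Peg 2: [5]
Peg 3: [3, 1]

Answer: Peg 0: [4, 2]
Peg 1: []
Peg 2: [5]
Peg 3: [3, 1]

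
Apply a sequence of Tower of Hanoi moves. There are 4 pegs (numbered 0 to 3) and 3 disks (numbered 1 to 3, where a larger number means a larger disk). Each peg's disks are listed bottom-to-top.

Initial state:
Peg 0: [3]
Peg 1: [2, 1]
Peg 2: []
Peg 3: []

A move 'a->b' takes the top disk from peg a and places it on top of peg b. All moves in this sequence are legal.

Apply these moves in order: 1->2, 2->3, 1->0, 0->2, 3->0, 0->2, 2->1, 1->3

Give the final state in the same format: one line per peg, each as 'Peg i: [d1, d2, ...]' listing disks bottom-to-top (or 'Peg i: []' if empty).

After move 1 (1->2):
Peg 0: [3]
Peg 1: [2]
Peg 2: [1]
Peg 3: []

After move 2 (2->3):
Peg 0: [3]
Peg 1: [2]
Peg 2: []
Peg 3: [1]

After move 3 (1->0):
Peg 0: [3, 2]
Peg 1: []
Peg 2: []
Peg 3: [1]

After move 4 (0->2):
Peg 0: [3]
Peg 1: []
Peg 2: [2]
Peg 3: [1]

After move 5 (3->0):
Peg 0: [3, 1]
Peg 1: []
Peg 2: [2]
Peg 3: []

After move 6 (0->2):
Peg 0: [3]
Peg 1: []
Peg 2: [2, 1]
Peg 3: []

After move 7 (2->1):
Peg 0: [3]
Peg 1: [1]
Peg 2: [2]
Peg 3: []

After move 8 (1->3):
Peg 0: [3]
Peg 1: []
Peg 2: [2]
Peg 3: [1]

Answer: Peg 0: [3]
Peg 1: []
Peg 2: [2]
Peg 3: [1]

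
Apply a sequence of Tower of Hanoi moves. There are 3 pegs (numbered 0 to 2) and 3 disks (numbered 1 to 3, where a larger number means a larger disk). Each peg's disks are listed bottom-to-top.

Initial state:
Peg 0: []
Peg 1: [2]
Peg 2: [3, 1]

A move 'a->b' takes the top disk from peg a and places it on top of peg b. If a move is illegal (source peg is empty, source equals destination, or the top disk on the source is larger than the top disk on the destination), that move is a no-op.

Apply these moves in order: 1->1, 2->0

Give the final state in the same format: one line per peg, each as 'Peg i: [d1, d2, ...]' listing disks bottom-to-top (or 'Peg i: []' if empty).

Answer: Peg 0: [1]
Peg 1: [2]
Peg 2: [3]

Derivation:
After move 1 (1->1):
Peg 0: []
Peg 1: [2]
Peg 2: [3, 1]

After move 2 (2->0):
Peg 0: [1]
Peg 1: [2]
Peg 2: [3]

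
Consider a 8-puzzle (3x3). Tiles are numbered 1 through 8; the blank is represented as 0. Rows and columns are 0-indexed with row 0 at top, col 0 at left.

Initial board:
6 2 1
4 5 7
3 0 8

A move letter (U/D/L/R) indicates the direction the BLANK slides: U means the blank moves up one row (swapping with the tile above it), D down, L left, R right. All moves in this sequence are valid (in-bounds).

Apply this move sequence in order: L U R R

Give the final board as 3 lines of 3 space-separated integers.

Answer: 6 2 1
5 7 0
4 3 8

Derivation:
After move 1 (L):
6 2 1
4 5 7
0 3 8

After move 2 (U):
6 2 1
0 5 7
4 3 8

After move 3 (R):
6 2 1
5 0 7
4 3 8

After move 4 (R):
6 2 1
5 7 0
4 3 8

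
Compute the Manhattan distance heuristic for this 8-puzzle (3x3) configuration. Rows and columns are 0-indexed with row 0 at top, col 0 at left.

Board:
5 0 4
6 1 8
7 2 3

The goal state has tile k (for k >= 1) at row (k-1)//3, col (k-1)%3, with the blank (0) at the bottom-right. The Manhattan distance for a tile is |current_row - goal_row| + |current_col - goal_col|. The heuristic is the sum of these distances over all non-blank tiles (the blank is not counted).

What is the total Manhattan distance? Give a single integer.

Tile 5: at (0,0), goal (1,1), distance |0-1|+|0-1| = 2
Tile 4: at (0,2), goal (1,0), distance |0-1|+|2-0| = 3
Tile 6: at (1,0), goal (1,2), distance |1-1|+|0-2| = 2
Tile 1: at (1,1), goal (0,0), distance |1-0|+|1-0| = 2
Tile 8: at (1,2), goal (2,1), distance |1-2|+|2-1| = 2
Tile 7: at (2,0), goal (2,0), distance |2-2|+|0-0| = 0
Tile 2: at (2,1), goal (0,1), distance |2-0|+|1-1| = 2
Tile 3: at (2,2), goal (0,2), distance |2-0|+|2-2| = 2
Sum: 2 + 3 + 2 + 2 + 2 + 0 + 2 + 2 = 15

Answer: 15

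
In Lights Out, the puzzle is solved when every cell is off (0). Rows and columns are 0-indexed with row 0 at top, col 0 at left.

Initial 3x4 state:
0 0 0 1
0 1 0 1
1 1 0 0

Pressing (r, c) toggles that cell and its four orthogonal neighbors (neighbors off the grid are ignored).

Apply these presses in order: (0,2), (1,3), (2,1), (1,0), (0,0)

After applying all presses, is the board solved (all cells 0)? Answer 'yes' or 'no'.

Answer: no

Derivation:
After press 1 at (0,2):
0 1 1 0
0 1 1 1
1 1 0 0

After press 2 at (1,3):
0 1 1 1
0 1 0 0
1 1 0 1

After press 3 at (2,1):
0 1 1 1
0 0 0 0
0 0 1 1

After press 4 at (1,0):
1 1 1 1
1 1 0 0
1 0 1 1

After press 5 at (0,0):
0 0 1 1
0 1 0 0
1 0 1 1

Lights still on: 6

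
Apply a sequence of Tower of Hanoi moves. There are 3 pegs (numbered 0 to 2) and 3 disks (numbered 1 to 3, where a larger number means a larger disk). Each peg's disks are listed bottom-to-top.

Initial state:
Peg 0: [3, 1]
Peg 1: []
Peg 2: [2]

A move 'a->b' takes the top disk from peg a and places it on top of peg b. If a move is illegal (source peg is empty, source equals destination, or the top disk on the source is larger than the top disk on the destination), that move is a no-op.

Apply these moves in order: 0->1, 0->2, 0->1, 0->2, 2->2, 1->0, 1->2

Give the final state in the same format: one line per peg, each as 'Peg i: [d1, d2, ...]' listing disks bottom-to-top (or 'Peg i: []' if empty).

Answer: Peg 0: [3, 1]
Peg 1: []
Peg 2: [2]

Derivation:
After move 1 (0->1):
Peg 0: [3]
Peg 1: [1]
Peg 2: [2]

After move 2 (0->2):
Peg 0: [3]
Peg 1: [1]
Peg 2: [2]

After move 3 (0->1):
Peg 0: [3]
Peg 1: [1]
Peg 2: [2]

After move 4 (0->2):
Peg 0: [3]
Peg 1: [1]
Peg 2: [2]

After move 5 (2->2):
Peg 0: [3]
Peg 1: [1]
Peg 2: [2]

After move 6 (1->0):
Peg 0: [3, 1]
Peg 1: []
Peg 2: [2]

After move 7 (1->2):
Peg 0: [3, 1]
Peg 1: []
Peg 2: [2]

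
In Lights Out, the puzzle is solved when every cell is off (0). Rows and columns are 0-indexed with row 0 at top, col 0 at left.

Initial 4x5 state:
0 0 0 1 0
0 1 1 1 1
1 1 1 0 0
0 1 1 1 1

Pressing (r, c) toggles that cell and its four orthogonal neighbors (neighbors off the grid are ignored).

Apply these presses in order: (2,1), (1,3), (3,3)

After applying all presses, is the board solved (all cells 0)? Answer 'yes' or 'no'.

After press 1 at (2,1):
0 0 0 1 0
0 0 1 1 1
0 0 0 0 0
0 0 1 1 1

After press 2 at (1,3):
0 0 0 0 0
0 0 0 0 0
0 0 0 1 0
0 0 1 1 1

After press 3 at (3,3):
0 0 0 0 0
0 0 0 0 0
0 0 0 0 0
0 0 0 0 0

Lights still on: 0

Answer: yes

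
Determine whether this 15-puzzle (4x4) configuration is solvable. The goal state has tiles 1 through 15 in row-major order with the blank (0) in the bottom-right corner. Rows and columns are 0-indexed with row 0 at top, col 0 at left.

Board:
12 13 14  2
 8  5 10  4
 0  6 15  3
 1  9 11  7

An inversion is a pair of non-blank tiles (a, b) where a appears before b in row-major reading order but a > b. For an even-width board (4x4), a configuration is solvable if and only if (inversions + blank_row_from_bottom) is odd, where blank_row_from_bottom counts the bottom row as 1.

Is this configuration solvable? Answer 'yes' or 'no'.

Answer: yes

Derivation:
Inversions: 61
Blank is in row 2 (0-indexed from top), which is row 2 counting from the bottom (bottom = 1).
61 + 2 = 63, which is odd, so the puzzle is solvable.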